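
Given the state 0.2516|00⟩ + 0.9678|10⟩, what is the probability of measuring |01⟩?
0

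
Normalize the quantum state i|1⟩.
i|1⟩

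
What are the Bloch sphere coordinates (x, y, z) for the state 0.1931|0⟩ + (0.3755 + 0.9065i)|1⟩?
(0.145, 0.3501, -0.9255)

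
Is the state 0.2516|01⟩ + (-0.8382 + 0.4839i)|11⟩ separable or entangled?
Separable

Writing the state as a|00⟩ + b|01⟩ + c|10⟩ + d|11⟩, it is a product state iff ad − bc = 0.
Here (a, b, c, d) = (0, 0.2516, 0, (-0.8382 + 0.4839i)): ad − bc = (0)(-0.8382 + 0.4839i) − (0.2516)(0) = 0, so the state is separable.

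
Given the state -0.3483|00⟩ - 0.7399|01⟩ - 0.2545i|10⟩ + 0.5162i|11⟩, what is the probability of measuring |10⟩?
0.06477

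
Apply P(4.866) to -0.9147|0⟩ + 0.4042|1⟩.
-0.9147|0⟩ + (0.06185 - 0.3994i)|1⟩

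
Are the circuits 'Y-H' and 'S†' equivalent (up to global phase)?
No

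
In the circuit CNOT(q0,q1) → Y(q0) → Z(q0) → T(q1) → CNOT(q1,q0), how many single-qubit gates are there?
3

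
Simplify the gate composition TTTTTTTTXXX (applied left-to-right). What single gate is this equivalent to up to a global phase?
X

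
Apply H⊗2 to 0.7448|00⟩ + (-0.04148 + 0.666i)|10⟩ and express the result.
(0.3517 + 0.333i)|00⟩ + (0.3517 + 0.333i)|01⟩ + (0.3931 - 0.333i)|10⟩ + (0.3931 - 0.333i)|11⟩

H⊗2 gives amp(|y⟩) = (1/2) Σ_x (−1)^(x·y) amp(|x⟩), where x·y is the number of positions in which both x and y have a 1.
|00⟩: (0.7448 + (-0.04148 + 0.666i))/2 = (0.3517 + 0.333i)
|01⟩: (0.7448 + (-0.04148 + 0.666i))/2 = (0.3517 + 0.333i)
|10⟩: (0.7448 - (-0.04148 + 0.666i))/2 = (0.3931 - 0.333i)
|11⟩: (0.7448 - (-0.04148 + 0.666i))/2 = (0.3931 - 0.333i)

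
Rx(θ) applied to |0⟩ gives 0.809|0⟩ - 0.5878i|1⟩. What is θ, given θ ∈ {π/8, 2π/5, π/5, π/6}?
2π/5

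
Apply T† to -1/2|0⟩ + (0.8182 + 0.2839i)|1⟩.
-1/2|0⟩ + (0.7793 - 0.3778i)|1⟩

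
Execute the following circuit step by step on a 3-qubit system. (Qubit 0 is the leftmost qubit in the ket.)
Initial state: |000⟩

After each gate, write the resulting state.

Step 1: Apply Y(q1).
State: i|010⟩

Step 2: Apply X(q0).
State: i|110⟩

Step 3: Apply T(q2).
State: i|110⟩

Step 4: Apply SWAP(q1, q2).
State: i|101⟩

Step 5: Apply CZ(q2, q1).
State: i|101⟩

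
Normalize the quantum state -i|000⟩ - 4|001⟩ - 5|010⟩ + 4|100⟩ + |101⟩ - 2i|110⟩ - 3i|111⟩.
-0.1179i|000⟩ - 0.4714|001⟩ - 0.5893|010⟩ + 0.4714|100⟩ + 0.1179|101⟩ - 0.2357i|110⟩ - (1/√8)i|111⟩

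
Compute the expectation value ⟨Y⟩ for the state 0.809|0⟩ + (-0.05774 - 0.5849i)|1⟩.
-0.9464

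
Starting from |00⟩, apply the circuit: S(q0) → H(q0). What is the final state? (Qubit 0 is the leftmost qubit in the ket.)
1/√2|00⟩ + 1/√2|10⟩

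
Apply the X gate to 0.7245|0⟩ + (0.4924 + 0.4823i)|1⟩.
(0.4924 + 0.4823i)|0⟩ + 0.7245|1⟩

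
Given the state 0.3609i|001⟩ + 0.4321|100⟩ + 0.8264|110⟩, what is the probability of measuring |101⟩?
0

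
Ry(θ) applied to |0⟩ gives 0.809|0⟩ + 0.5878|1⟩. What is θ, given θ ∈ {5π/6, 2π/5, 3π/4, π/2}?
2π/5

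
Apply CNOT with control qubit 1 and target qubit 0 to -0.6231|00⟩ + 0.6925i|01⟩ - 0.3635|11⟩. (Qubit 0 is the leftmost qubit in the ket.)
-0.6231|00⟩ - 0.3635|01⟩ + 0.6925i|11⟩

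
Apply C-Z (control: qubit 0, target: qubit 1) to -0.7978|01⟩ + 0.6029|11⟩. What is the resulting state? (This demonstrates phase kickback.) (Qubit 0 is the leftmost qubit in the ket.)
-0.7978|01⟩ - 0.6029|11⟩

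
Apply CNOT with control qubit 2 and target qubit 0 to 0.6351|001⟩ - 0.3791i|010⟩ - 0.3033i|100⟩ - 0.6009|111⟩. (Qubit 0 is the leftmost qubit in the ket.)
-0.3791i|010⟩ - 0.6009|011⟩ - 0.3033i|100⟩ + 0.6351|101⟩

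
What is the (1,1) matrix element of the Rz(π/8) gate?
(0.9808 + 0.1951i)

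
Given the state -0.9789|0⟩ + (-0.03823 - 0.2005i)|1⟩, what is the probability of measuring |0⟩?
0.9582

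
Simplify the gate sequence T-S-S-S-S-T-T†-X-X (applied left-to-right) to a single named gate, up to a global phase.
T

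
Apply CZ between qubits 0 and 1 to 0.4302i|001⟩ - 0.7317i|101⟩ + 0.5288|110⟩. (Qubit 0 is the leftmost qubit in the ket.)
0.4302i|001⟩ - 0.7317i|101⟩ - 0.5288|110⟩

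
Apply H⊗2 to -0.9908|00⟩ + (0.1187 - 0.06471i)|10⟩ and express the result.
(-0.4361 - 0.03236i)|00⟩ + (-0.4361 - 0.03236i)|01⟩ + (-0.5548 + 0.03236i)|10⟩ + (-0.5548 + 0.03236i)|11⟩

H⊗2 gives amp(|y⟩) = (1/2) Σ_x (−1)^(x·y) amp(|x⟩), where x·y is the number of positions in which both x and y have a 1.
|00⟩: (-0.9908 + (0.1187 - 0.06471i))/2 = (-0.4361 - 0.03236i)
|01⟩: (-0.9908 + (0.1187 - 0.06471i))/2 = (-0.4361 - 0.03236i)
|10⟩: (-0.9908 - (0.1187 - 0.06471i))/2 = (-0.5548 + 0.03236i)
|11⟩: (-0.9908 - (0.1187 - 0.06471i))/2 = (-0.5548 + 0.03236i)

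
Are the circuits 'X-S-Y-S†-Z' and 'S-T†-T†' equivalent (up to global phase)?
No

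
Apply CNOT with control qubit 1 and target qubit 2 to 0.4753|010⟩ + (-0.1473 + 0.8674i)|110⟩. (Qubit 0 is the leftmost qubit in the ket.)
0.4753|011⟩ + (-0.1473 + 0.8674i)|111⟩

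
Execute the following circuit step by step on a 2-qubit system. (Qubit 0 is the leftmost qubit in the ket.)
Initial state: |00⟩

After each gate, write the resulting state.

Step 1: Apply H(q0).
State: 1/√2|00⟩ + 1/√2|10⟩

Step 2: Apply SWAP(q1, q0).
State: 1/√2|00⟩ + 1/√2|01⟩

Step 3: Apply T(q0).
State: 1/√2|00⟩ + 1/√2|01⟩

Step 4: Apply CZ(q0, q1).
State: 1/√2|00⟩ + 1/√2|01⟩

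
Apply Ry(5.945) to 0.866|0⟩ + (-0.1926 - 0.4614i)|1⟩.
(-0.8212 + 0.07765i)|0⟩ + (0.3356 + 0.4548i)|1⟩

Ry(5.945) = [[cos(θ/2), −sin(θ/2)], [sin(θ/2), cos(θ/2)]]; θ = 5.945, cos(θ/2) ≈ -0.985738, sin(θ/2) ≈ 0.168288.
With a = amp(|0⟩) = 0.866 and b = amp(|1⟩) = (-0.1926 - 0.4614i):
new amp(|0⟩) = (-0.985738)·a + (-0.168288)·b = (-0.8212 + 0.07765i)
new amp(|1⟩) = (0.168288)·a + (-0.985738)·b = (0.3356 + 0.4548i)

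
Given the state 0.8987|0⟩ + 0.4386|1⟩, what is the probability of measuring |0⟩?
0.8077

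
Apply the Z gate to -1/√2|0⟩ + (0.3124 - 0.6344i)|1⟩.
-1/√2|0⟩ + (-0.3124 + 0.6344i)|1⟩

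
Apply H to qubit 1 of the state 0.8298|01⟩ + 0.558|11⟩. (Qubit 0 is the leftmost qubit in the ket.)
0.5868|00⟩ - 0.5868|01⟩ + 0.3946|10⟩ - 0.3946|11⟩

H on qubit 1 mixes each pair of kets that differ only in qubit 1: amplitudes (a, b) of (|…0…⟩, |…1…⟩) become ((a + b)/√2, (a − b)/√2). Kets absent from the input have amplitude 0.
(|00⟩, |01⟩): (a, b) = (0, 0.8298) → (0.5868, -0.5868)
(|10⟩, |11⟩): (a, b) = (0, 0.558) → (0.3946, -0.3946)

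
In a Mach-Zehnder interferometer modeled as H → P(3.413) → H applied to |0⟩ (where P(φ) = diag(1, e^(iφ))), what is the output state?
(0.0183 - 0.134i)|0⟩ + (0.9817 + 0.134i)|1⟩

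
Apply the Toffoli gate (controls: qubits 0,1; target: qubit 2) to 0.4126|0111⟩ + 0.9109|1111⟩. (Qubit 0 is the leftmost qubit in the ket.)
0.4126|0111⟩ + 0.9109|1101⟩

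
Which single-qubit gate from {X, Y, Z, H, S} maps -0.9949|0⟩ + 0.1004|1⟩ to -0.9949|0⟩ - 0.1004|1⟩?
Z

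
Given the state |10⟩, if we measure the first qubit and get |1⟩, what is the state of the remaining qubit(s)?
|0⟩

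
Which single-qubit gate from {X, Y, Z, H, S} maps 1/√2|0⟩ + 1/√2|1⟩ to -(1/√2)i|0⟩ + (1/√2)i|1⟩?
Y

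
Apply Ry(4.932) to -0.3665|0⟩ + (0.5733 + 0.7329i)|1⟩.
(-0.07253 - 0.4583i)|0⟩ + (-0.6766 - 0.5719i)|1⟩

Ry(4.932) = [[cos(θ/2), −sin(θ/2)], [sin(θ/2), cos(θ/2)]]; θ = 4.932, cos(θ/2) ≈ -0.780336, sin(θ/2) ≈ 0.62536.
With a = amp(|0⟩) = -0.3665 and b = amp(|1⟩) = (0.5733 + 0.7329i):
new amp(|0⟩) = (-0.780336)·a + (-0.62536)·b = (-0.07253 - 0.4583i)
new amp(|1⟩) = (0.62536)·a + (-0.780336)·b = (-0.6766 - 0.5719i)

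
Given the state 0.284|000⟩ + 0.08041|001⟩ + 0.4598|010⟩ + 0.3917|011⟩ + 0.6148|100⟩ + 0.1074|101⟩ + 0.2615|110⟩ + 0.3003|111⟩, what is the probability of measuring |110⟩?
0.06838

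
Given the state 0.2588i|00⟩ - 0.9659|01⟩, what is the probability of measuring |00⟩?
0.06698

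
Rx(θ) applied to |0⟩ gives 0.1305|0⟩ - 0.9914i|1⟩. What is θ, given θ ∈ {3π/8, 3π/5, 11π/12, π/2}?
11π/12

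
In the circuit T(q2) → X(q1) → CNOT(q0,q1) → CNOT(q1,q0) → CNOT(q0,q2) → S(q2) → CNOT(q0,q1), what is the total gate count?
7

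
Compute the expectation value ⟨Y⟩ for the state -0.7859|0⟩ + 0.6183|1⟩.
0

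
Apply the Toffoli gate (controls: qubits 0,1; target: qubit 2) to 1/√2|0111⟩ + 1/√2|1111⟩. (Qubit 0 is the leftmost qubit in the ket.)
1/√2|0111⟩ + 1/√2|1101⟩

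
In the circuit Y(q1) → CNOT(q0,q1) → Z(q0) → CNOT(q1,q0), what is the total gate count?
4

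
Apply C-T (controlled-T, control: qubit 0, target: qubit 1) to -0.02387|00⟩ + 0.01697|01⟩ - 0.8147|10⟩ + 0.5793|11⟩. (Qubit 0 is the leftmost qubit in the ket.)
-0.02387|00⟩ + 0.01697|01⟩ - 0.8147|10⟩ + (0.4096 + 0.4096i)|11⟩

C-T leaves the control-|0⟩ kets |00⟩, |01⟩ unchanged and applies T to qubit 1 on the control-|1⟩ pair (|10⟩, |11⟩).
T = [[1, 0], [0, (1/√2 + (1/√2)i)]].
With a = amp(|10⟩) = -0.8147 and b = amp(|11⟩) = 0.5793:
new amp(|10⟩) = (1)·a = -0.8147
new amp(|11⟩) = (1/√2 + (1/√2)i)·b = (0.4096 + 0.4096i)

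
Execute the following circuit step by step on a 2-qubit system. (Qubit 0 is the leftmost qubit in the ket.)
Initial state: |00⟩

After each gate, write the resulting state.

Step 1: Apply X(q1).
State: |01⟩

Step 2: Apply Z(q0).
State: |01⟩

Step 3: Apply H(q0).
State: 1/√2|01⟩ + 1/√2|11⟩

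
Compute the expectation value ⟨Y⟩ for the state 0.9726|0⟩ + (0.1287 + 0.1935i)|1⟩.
0.3764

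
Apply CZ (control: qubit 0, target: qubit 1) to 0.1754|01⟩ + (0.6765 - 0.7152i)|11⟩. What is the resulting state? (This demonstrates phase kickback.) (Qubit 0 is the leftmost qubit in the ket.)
0.1754|01⟩ + (-0.6765 + 0.7152i)|11⟩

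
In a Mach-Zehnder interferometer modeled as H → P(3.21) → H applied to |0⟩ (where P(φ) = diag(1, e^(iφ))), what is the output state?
(0.001169 - 0.03418i)|0⟩ + (0.9988 + 0.03418i)|1⟩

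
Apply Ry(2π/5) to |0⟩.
0.809|0⟩ + 0.5878|1⟩

Ry(2π/5) = [[cos(θ/2), −sin(θ/2)], [sin(θ/2), cos(θ/2)]]; θ = 2π/5, cos(θ/2) ≈ 0.809017, sin(θ/2) ≈ 0.587785.
With a = amp(|0⟩) = 1 and b = amp(|1⟩) = 0:
new amp(|0⟩) = (0.809017)·a + (-0.587785)·b = 0.809
new amp(|1⟩) = (0.587785)·a + (0.809017)·b = 0.5878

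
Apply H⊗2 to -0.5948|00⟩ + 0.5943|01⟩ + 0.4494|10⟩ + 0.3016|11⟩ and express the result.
0.3753|00⟩ - 0.5207|01⟩ - 0.3758|10⟩ - 0.6685|11⟩

H⊗2 gives amp(|y⟩) = (1/2) Σ_x (−1)^(x·y) amp(|x⟩), where x·y is the number of positions in which both x and y have a 1.
|00⟩: (-0.5948 + 0.5943 + 0.4494 + 0.3016)/2 = 0.3753
|01⟩: (-0.5948 - 0.5943 + 0.4494 - 0.3016)/2 = -0.5207
|10⟩: (-0.5948 + 0.5943 - 0.4494 - 0.3016)/2 = -0.3758
|11⟩: (-0.5948 - 0.5943 - 0.4494 + 0.3016)/2 = -0.6685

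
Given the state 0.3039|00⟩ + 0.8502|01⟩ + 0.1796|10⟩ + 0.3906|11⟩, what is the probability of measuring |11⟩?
0.1526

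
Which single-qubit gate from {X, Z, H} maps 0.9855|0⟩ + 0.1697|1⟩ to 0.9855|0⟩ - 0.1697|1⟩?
Z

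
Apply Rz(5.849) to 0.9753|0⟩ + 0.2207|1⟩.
(-0.9524 - 0.2101i)|0⟩ + (-0.2155 + 0.04754i)|1⟩

Rz(5.849) = [[e^(−iθ/2), 0], [0, e^(iθ/2)]] with e^(±iθ/2) = cos(θ/2) ± i·sin(θ/2); θ = 5.849, cos(θ/2) ≈ -0.976528, sin(θ/2) ≈ 0.215391.
With a = amp(|0⟩) = 0.9753 and b = amp(|1⟩) = 0.2207:
new amp(|0⟩) = (-0.976528 - 0.215391i)·a = (-0.9524 - 0.2101i)
new amp(|1⟩) = (-0.976528 + 0.215391i)·b = (-0.2155 + 0.04754i)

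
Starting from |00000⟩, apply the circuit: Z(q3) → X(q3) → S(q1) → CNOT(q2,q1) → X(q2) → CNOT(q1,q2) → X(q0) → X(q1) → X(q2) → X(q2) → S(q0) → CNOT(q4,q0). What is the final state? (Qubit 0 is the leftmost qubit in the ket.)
i|11110⟩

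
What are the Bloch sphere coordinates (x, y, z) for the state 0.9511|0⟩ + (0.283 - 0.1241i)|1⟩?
(0.5383, -0.2361, 0.8091)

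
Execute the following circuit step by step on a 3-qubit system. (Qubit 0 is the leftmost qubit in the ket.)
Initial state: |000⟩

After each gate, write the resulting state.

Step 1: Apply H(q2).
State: 1/√2|000⟩ + 1/√2|001⟩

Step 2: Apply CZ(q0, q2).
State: 1/√2|000⟩ + 1/√2|001⟩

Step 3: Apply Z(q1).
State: 1/√2|000⟩ + 1/√2|001⟩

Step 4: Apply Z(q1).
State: 1/√2|000⟩ + 1/√2|001⟩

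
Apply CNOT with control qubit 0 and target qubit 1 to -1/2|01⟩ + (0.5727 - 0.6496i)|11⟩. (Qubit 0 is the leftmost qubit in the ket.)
-1/2|01⟩ + (0.5727 - 0.6496i)|10⟩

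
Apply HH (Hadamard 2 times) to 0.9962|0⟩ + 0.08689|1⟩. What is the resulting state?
0.9962|0⟩ + 0.08689|1⟩

H² = I, so an even number of Hadamards cancels: H^2 = I and the state is unchanged.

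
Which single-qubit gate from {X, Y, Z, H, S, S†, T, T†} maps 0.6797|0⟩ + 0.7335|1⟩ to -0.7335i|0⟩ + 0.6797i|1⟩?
Y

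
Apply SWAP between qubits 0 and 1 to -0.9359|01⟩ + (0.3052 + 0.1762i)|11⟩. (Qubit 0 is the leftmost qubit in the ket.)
-0.9359|10⟩ + (0.3052 + 0.1762i)|11⟩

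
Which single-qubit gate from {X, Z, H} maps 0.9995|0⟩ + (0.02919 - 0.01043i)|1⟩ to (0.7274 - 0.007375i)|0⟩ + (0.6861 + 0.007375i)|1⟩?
H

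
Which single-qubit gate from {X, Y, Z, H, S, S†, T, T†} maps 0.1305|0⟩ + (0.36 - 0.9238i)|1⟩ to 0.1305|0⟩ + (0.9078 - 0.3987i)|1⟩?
T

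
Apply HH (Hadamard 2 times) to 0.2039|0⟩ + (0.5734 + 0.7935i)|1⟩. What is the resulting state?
0.2039|0⟩ + (0.5734 + 0.7935i)|1⟩

H² = I, so an even number of Hadamards cancels: H^2 = I and the state is unchanged.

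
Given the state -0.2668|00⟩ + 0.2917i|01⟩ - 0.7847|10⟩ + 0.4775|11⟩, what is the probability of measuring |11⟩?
0.228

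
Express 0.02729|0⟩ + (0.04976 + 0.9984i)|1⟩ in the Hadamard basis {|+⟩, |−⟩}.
(0.05448 + 0.706i)|+⟩ + (-0.01589 - 0.706i)|−⟩

With |ψ⟩ = α|0⟩ + β|1⟩, the Hadamard-basis coefficients are ⟨+|ψ⟩ = (α + β)/√2 and ⟨−|ψ⟩ = (α − β)/√2.
Here α = 0.02729, β = (0.04976 + 0.9984i): (α + β)/√2 = (0.05448 + 0.706i), (α − β)/√2 = (-0.01589 - 0.706i).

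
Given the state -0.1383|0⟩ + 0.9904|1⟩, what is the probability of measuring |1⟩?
0.9809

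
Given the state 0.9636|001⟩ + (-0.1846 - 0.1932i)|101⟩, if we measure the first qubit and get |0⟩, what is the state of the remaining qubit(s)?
|01⟩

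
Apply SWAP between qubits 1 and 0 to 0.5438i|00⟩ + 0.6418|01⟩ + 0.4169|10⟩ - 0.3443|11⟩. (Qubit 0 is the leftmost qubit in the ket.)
0.5438i|00⟩ + 0.4169|01⟩ + 0.6418|10⟩ - 0.3443|11⟩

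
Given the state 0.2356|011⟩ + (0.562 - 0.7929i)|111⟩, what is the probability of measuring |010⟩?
0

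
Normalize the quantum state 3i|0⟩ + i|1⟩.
0.9487i|0⟩ + 0.3162i|1⟩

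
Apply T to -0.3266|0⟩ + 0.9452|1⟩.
-0.3266|0⟩ + (0.6684 + 0.6684i)|1⟩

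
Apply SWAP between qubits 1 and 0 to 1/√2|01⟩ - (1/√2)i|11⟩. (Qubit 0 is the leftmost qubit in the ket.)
1/√2|10⟩ - (1/√2)i|11⟩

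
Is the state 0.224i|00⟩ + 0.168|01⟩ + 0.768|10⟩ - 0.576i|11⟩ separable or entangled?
Separable

Writing the state as a|00⟩ + b|01⟩ + c|10⟩ + d|11⟩, it is a product state iff ad − bc = 0.
Here (a, b, c, d) = (0.224i, 0.168, 0.768, -0.576i): ad − bc = (0.224i)(-0.576i) − (0.168)(0.768) = 0, so the state is separable.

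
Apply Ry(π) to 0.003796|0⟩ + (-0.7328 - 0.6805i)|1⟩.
(0.7328 + 0.6805i)|0⟩ + 0.003796|1⟩

Ry(π) = [[cos(θ/2), −sin(θ/2)], [sin(θ/2), cos(θ/2)]]; θ = π, cos(θ/2) ≈ 0, sin(θ/2) ≈ 1.
With a = amp(|0⟩) = 0.003796 and b = amp(|1⟩) = (-0.7328 - 0.6805i):
new amp(|0⟩) = (-1)·b = (0.7328 + 0.6805i)
new amp(|1⟩) = (1)·a = 0.003796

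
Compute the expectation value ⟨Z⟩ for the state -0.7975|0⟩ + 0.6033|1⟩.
0.272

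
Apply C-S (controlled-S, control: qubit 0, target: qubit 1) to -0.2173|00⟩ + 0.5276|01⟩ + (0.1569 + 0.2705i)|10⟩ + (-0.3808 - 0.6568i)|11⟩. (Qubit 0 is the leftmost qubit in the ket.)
-0.2173|00⟩ + 0.5276|01⟩ + (0.1569 + 0.2705i)|10⟩ + (0.6568 - 0.3808i)|11⟩

C-S leaves the control-|0⟩ kets |00⟩, |01⟩ unchanged and applies S to qubit 1 on the control-|1⟩ pair (|10⟩, |11⟩).
S = [[1, 0], [0, i]].
With a = amp(|10⟩) = (0.1569 + 0.2705i) and b = amp(|11⟩) = (-0.3808 - 0.6568i):
new amp(|10⟩) = (1)·a = (0.1569 + 0.2705i)
new amp(|11⟩) = (i)·b = (0.6568 - 0.3808i)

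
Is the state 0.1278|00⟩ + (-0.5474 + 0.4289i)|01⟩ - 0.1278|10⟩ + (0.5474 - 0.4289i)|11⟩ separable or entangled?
Separable

Writing the state as a|00⟩ + b|01⟩ + c|10⟩ + d|11⟩, it is a product state iff ad − bc = 0.
Here (a, b, c, d) = (0.1278, (-0.5474 + 0.4289i), -0.1278, (0.5474 - 0.4289i)): ad − bc = (0.1278)(0.5474 - 0.4289i) − (-0.5474 + 0.4289i)(-0.1278) = 0, so the state is separable.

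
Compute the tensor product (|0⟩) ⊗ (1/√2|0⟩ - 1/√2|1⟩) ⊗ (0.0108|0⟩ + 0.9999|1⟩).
0.007637|000⟩ + 0.707|001⟩ - 0.007637|010⟩ - 0.707|011⟩

amp(|b₁b₂…⟩) = product of the factor amplitudes for bits b₁, b₂, …; only kets whose every factor amplitude is nonzero survive.
|000⟩: (1)(1/√2)(0.0108) = 0.007637
|001⟩: (1)(1/√2)(0.9999) = 0.707
|010⟩: (1)(-1/√2)(0.0108) = -0.007637
|011⟩: (1)(-1/√2)(0.9999) = -0.707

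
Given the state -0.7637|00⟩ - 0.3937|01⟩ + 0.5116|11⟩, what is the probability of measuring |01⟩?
0.155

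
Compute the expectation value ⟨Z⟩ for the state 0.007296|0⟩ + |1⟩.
-0.9999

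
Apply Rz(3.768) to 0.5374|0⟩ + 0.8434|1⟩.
(-0.1656 - 0.5113i)|0⟩ + (-0.2599 + 0.8024i)|1⟩

Rz(3.768) = [[e^(−iθ/2), 0], [0, e^(iθ/2)]] with e^(±iθ/2) = cos(θ/2) ± i·sin(θ/2); θ = 3.768, cos(θ/2) ≈ -0.308108, sin(θ/2) ≈ 0.951351.
With a = amp(|0⟩) = 0.5374 and b = amp(|1⟩) = 0.8434:
new amp(|0⟩) = (-0.308108 - 0.951351i)·a = (-0.1656 - 0.5113i)
new amp(|1⟩) = (-0.308108 + 0.951351i)·b = (-0.2599 + 0.8024i)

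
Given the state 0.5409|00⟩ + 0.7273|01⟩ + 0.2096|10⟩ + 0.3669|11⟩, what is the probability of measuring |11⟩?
0.1346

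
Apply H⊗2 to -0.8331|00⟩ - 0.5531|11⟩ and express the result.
-0.6931|00⟩ - 0.14|01⟩ - 0.14|10⟩ - 0.6931|11⟩

H⊗2 gives amp(|y⟩) = (1/2) Σ_x (−1)^(x·y) amp(|x⟩), where x·y is the number of positions in which both x and y have a 1.
|00⟩: (-0.8331 - 0.5531)/2 = -0.6931
|01⟩: (-0.8331 + 0.5531)/2 = -0.14
|10⟩: (-0.8331 + 0.5531)/2 = -0.14
|11⟩: (-0.8331 - 0.5531)/2 = -0.6931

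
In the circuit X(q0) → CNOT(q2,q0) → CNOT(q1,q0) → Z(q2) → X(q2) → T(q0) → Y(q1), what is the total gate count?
7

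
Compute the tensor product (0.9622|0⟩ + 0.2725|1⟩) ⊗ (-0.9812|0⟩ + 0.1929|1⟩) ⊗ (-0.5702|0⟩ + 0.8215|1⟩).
0.5383|000⟩ - 0.7756|001⟩ - 0.1058|010⟩ + 0.1525|011⟩ + 0.1525|100⟩ - 0.2197|101⟩ - 0.02997|110⟩ + 0.04318|111⟩

amp(|b₁b₂…⟩) = product of the factor amplitudes for bits b₁, b₂, …; only kets whose every factor amplitude is nonzero survive.
|000⟩: (0.9622)(-0.9812)(-0.5702) = 0.5383
|001⟩: (0.9622)(-0.9812)(0.8215) = -0.7756
|010⟩: (0.9622)(0.1929)(-0.5702) = -0.1058
|011⟩: (0.9622)(0.1929)(0.8215) = 0.1525
|100⟩: (0.2725)(-0.9812)(-0.5702) = 0.1525
|101⟩: (0.2725)(-0.9812)(0.8215) = -0.2197
|110⟩: (0.2725)(0.1929)(-0.5702) = -0.02997
|111⟩: (0.2725)(0.1929)(0.8215) = 0.04318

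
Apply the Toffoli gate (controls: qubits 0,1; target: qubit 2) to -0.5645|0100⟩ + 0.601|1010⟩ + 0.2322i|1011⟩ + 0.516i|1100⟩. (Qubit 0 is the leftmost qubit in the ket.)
-0.5645|0100⟩ + 0.601|1010⟩ + 0.2322i|1011⟩ + 0.516i|1110⟩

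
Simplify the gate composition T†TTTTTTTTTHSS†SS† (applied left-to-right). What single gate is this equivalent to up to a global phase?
H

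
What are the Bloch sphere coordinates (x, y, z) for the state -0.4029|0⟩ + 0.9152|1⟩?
(-0.7375, 0, -0.6753)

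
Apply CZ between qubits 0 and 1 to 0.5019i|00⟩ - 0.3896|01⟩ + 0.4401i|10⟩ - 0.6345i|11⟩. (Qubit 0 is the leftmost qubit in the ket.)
0.5019i|00⟩ - 0.3896|01⟩ + 0.4401i|10⟩ + 0.6345i|11⟩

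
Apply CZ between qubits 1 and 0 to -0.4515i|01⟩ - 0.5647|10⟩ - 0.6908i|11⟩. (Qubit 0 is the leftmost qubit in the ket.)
-0.4515i|01⟩ - 0.5647|10⟩ + 0.6908i|11⟩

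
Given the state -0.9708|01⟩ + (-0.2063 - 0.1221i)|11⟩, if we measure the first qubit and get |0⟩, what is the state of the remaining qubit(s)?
-|1⟩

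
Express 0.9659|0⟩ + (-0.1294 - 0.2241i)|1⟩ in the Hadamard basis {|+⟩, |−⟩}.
(0.5915 - 0.1585i)|+⟩ + (0.7745 + 0.1585i)|−⟩

With |ψ⟩ = α|0⟩ + β|1⟩, the Hadamard-basis coefficients are ⟨+|ψ⟩ = (α + β)/√2 and ⟨−|ψ⟩ = (α − β)/√2.
Here α = 0.9659, β = (-0.1294 - 0.2241i): (α + β)/√2 = (0.5915 - 0.1585i), (α − β)/√2 = (0.7745 + 0.1585i).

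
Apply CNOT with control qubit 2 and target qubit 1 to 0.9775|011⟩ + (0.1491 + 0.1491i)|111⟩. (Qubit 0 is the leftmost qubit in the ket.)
0.9775|001⟩ + (0.1491 + 0.1491i)|101⟩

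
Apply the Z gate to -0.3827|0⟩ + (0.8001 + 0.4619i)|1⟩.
-0.3827|0⟩ + (-0.8001 - 0.4619i)|1⟩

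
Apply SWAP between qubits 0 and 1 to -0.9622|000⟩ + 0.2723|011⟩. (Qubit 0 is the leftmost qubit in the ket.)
-0.9622|000⟩ + 0.2723|101⟩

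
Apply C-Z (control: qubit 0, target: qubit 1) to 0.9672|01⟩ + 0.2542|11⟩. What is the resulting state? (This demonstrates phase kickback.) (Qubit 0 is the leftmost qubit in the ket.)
0.9672|01⟩ - 0.2542|11⟩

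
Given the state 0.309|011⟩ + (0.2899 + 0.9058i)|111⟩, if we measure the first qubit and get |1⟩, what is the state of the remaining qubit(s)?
(0.3048 + 0.9524i)|11⟩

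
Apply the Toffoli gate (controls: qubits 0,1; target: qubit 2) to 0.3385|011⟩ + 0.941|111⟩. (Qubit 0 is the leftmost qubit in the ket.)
0.3385|011⟩ + 0.941|110⟩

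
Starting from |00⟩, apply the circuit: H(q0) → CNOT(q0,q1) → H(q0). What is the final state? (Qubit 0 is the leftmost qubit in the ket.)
1/2|00⟩ + 1/2|01⟩ + 1/2|10⟩ - 1/2|11⟩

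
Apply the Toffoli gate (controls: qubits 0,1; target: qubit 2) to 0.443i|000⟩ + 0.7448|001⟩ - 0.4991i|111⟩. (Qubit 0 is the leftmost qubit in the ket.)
0.443i|000⟩ + 0.7448|001⟩ - 0.4991i|110⟩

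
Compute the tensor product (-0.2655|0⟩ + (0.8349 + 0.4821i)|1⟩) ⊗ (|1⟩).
-0.2655|01⟩ + (0.8349 + 0.4821i)|11⟩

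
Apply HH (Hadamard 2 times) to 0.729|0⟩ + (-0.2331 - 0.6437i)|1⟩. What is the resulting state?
0.729|0⟩ + (-0.2331 - 0.6437i)|1⟩

H² = I, so an even number of Hadamards cancels: H^2 = I and the state is unchanged.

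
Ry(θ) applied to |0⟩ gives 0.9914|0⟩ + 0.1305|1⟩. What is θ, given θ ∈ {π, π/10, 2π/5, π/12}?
π/12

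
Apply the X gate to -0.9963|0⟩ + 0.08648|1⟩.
0.08648|0⟩ - 0.9963|1⟩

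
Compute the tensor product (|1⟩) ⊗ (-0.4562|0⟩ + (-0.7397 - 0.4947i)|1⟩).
-0.4562|10⟩ + (-0.7397 - 0.4947i)|11⟩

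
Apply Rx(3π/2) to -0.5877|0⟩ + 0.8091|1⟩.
(0.4156 - 0.5721i)|0⟩ + (-0.5721 + 0.4156i)|1⟩

Rx(3π/2) = [[cos(θ/2), −i·sin(θ/2)], [−i·sin(θ/2), cos(θ/2)]]; θ = 3π/2, cos(θ/2) ≈ -0.707107, sin(θ/2) ≈ 0.707107.
With a = amp(|0⟩) = -0.5877 and b = amp(|1⟩) = 0.8091:
new amp(|0⟩) = (-0.707107)·a + (-0.707107i)·b = (0.4156 - 0.5721i)
new amp(|1⟩) = (-0.707107i)·a + (-0.707107)·b = (-0.5721 + 0.4156i)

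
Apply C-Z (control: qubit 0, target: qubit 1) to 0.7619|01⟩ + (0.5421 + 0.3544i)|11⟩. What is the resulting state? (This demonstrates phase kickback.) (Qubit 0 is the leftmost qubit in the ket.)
0.7619|01⟩ + (-0.5421 - 0.3544i)|11⟩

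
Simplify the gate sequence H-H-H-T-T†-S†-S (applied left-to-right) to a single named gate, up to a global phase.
H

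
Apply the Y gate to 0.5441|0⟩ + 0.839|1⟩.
-0.839i|0⟩ + 0.5441i|1⟩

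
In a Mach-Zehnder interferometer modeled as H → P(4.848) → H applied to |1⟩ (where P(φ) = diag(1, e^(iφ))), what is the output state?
(0.4324 + 0.4954i)|0⟩ + (0.5676 - 0.4954i)|1⟩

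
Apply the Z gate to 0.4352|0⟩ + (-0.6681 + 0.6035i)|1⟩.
0.4352|0⟩ + (0.6681 - 0.6035i)|1⟩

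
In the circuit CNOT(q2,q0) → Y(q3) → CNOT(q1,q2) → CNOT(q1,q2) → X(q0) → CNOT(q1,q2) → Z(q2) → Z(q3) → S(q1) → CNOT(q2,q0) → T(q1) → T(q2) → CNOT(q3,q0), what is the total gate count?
13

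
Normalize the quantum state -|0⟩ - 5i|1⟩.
-0.1961|0⟩ - 0.9806i|1⟩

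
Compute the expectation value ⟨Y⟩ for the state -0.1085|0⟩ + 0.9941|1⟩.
0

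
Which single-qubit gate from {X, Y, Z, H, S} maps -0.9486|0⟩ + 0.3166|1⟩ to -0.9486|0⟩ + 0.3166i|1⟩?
S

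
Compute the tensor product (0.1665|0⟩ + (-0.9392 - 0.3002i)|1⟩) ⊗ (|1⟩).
0.1665|01⟩ + (-0.9392 - 0.3002i)|11⟩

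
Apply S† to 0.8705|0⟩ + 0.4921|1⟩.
0.8705|0⟩ - 0.4921i|1⟩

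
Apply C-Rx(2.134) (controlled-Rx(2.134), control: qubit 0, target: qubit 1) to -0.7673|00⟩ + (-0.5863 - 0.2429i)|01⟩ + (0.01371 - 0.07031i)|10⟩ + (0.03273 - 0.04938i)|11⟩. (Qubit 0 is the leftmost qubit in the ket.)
-0.7673|00⟩ + (-0.5863 - 0.2429i)|01⟩ + (-0.03663 - 0.06261i)|10⟩ + (-0.04577 - 0.03584i)|11⟩

C-Rx(2.134) leaves the control-|0⟩ kets |00⟩, |01⟩ unchanged and applies Rx(2.134) to qubit 1 on the control-|1⟩ pair (|10⟩, |11⟩).
Rx(2.134) = [[cos(θ/2), −i·sin(θ/2)], [−i·sin(θ/2), cos(θ/2)]]; θ = 2.134, cos(θ/2) ≈ 0.482754, sin(θ/2) ≈ 0.875756.
With a = amp(|10⟩) = (0.01371 - 0.07031i) and b = amp(|11⟩) = (0.03273 - 0.04938i):
new amp(|10⟩) = (0.482754)·a + (-0.875756i)·b = (-0.03663 - 0.06261i)
new amp(|11⟩) = (-0.875756i)·a + (0.482754)·b = (-0.04577 - 0.03584i)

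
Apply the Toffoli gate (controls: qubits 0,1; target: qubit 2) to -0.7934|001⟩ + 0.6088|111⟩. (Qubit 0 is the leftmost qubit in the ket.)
-0.7934|001⟩ + 0.6088|110⟩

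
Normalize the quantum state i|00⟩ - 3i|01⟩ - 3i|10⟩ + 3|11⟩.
0.189i|00⟩ - 0.5669i|01⟩ - 0.5669i|10⟩ + 0.5669|11⟩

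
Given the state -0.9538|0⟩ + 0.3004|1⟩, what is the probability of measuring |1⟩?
0.09024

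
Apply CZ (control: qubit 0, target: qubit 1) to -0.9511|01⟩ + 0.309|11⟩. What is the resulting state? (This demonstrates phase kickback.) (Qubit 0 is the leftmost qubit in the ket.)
-0.9511|01⟩ - 0.309|11⟩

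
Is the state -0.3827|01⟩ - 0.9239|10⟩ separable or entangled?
Entangled

Writing the state as a|00⟩ + b|01⟩ + c|10⟩ + d|11⟩, it is a product state iff ad − bc = 0.
Here (a, b, c, d) = (0, -0.3827, -0.9239, 0): ad − bc = (0)(0) − (-0.3827)(-0.9239) = -0.3536 ≠ 0, so the state is entangled.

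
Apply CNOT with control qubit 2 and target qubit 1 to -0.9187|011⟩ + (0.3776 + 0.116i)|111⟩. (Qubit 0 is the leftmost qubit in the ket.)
-0.9187|001⟩ + (0.3776 + 0.116i)|101⟩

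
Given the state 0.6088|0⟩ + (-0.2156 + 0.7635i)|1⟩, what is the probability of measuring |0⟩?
0.3706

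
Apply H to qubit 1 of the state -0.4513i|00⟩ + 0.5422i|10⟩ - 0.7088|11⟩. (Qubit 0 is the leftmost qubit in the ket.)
-0.3191i|00⟩ - 0.3191i|01⟩ + (-0.5012 + 0.3834i)|10⟩ + (0.5012 + 0.3834i)|11⟩

H on qubit 1 mixes each pair of kets that differ only in qubit 1: amplitudes (a, b) of (|…0…⟩, |…1…⟩) become ((a + b)/√2, (a − b)/√2). Kets absent from the input have amplitude 0.
(|00⟩, |01⟩): (a, b) = (-0.4513i, 0) → (-0.3191i, -0.3191i)
(|10⟩, |11⟩): (a, b) = (0.5422i, -0.7088) → ((-0.5012 + 0.3834i), (0.5012 + 0.3834i))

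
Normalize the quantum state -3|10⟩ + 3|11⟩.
-1/√2|10⟩ + 1/√2|11⟩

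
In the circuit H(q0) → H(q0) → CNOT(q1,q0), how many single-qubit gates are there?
2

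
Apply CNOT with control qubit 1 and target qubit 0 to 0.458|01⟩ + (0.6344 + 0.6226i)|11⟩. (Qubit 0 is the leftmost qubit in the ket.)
(0.6344 + 0.6226i)|01⟩ + 0.458|11⟩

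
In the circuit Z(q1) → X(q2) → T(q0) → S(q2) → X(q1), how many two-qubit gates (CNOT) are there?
0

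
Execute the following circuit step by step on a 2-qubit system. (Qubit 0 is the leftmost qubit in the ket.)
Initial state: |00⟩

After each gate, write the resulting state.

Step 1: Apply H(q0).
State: 1/√2|00⟩ + 1/√2|10⟩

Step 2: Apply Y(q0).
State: -(1/√2)i|00⟩ + (1/√2)i|10⟩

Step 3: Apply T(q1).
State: -(1/√2)i|00⟩ + (1/√2)i|10⟩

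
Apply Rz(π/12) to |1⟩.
(0.9914 + 0.1305i)|1⟩

Rz(π/12) = [[e^(−iθ/2), 0], [0, e^(iθ/2)]] with e^(±iθ/2) = cos(θ/2) ± i·sin(θ/2); θ = π/12, cos(θ/2) ≈ 0.991445, sin(θ/2) ≈ 0.130526.
With a = amp(|0⟩) = 0 and b = amp(|1⟩) = 1:
new amp(|0⟩) = (0.991445 - 0.130526i)·a = 0
new amp(|1⟩) = (0.991445 + 0.130526i)·b = (0.9914 + 0.1305i)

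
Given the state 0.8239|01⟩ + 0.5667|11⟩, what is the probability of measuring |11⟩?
0.3211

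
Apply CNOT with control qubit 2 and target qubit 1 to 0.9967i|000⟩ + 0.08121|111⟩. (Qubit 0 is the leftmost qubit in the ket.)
0.9967i|000⟩ + 0.08121|101⟩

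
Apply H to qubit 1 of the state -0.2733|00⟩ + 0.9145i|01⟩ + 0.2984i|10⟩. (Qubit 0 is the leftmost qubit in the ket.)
(-0.1933 + 0.6466i)|00⟩ + (-0.1933 - 0.6466i)|01⟩ + 0.211i|10⟩ + 0.211i|11⟩

H on qubit 1 mixes each pair of kets that differ only in qubit 1: amplitudes (a, b) of (|…0…⟩, |…1…⟩) become ((a + b)/√2, (a − b)/√2). Kets absent from the input have amplitude 0.
(|00⟩, |01⟩): (a, b) = (-0.2733, 0.9145i) → ((-0.1933 + 0.6466i), (-0.1933 - 0.6466i))
(|10⟩, |11⟩): (a, b) = (0.2984i, 0) → (0.211i, 0.211i)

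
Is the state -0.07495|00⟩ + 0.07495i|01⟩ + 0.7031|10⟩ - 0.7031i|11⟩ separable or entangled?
Separable

Writing the state as a|00⟩ + b|01⟩ + c|10⟩ + d|11⟩, it is a product state iff ad − bc = 0.
Here (a, b, c, d) = (-0.07495, 0.07495i, 0.7031, -0.7031i): ad − bc = (-0.07495)(-0.7031i) − (0.07495i)(0.7031) = 0, so the state is separable.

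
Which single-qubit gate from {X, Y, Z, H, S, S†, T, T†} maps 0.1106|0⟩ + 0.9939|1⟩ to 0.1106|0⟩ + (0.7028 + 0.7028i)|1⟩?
T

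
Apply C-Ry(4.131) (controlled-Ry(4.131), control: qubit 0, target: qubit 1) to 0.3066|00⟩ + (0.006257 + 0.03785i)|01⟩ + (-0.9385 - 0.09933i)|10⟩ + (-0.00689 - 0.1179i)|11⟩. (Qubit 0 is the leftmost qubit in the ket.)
0.3066|00⟩ + (0.006257 + 0.03785i)|01⟩ + (0.4516 + 0.1509i)|10⟩ + (-0.8227 - 0.03145i)|11⟩

C-Ry(4.131) leaves the control-|0⟩ kets |00⟩, |01⟩ unchanged and applies Ry(4.131) to qubit 1 on the control-|1⟩ pair (|10⟩, |11⟩).
Ry(4.131) = [[cos(θ/2), −sin(θ/2)], [sin(θ/2), cos(θ/2)]]; θ = 4.131, cos(θ/2) ≈ -0.474771, sin(θ/2) ≈ 0.880109.
With a = amp(|10⟩) = (-0.9385 - 0.09933i) and b = amp(|11⟩) = (-0.00689 - 0.1179i):
new amp(|10⟩) = (-0.474771)·a + (-0.880109)·b = (0.4516 + 0.1509i)
new amp(|11⟩) = (0.880109)·a + (-0.474771)·b = (-0.8227 - 0.03145i)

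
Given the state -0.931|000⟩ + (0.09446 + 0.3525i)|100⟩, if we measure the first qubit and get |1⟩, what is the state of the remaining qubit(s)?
(0.2588 + 0.9659i)|00⟩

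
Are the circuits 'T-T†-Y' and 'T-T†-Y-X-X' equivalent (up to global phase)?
Yes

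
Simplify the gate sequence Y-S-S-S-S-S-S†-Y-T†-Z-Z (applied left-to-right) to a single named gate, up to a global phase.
T†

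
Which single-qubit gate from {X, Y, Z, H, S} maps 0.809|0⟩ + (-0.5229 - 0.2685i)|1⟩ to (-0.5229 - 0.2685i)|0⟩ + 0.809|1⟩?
X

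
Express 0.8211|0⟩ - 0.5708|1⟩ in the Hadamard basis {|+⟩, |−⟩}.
0.177|+⟩ + 0.9842|−⟩

With |ψ⟩ = α|0⟩ + β|1⟩, the Hadamard-basis coefficients are ⟨+|ψ⟩ = (α + β)/√2 and ⟨−|ψ⟩ = (α − β)/√2.
Here α = 0.8211, β = -0.5708: (α + β)/√2 = 0.177, (α − β)/√2 = 0.9842.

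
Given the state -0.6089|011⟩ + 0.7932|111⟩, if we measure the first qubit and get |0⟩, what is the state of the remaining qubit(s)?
-|11⟩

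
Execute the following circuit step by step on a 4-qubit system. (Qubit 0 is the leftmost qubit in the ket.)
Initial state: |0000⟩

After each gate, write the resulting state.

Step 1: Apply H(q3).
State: 1/√2|0000⟩ + 1/√2|0001⟩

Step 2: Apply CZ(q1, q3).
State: 1/√2|0000⟩ + 1/√2|0001⟩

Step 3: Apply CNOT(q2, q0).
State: 1/√2|0000⟩ + 1/√2|0001⟩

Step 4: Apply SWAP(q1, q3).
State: 1/√2|0000⟩ + 1/√2|0100⟩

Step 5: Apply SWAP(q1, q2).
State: 1/√2|0000⟩ + 1/√2|0010⟩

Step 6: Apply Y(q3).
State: (1/√2)i|0001⟩ + (1/√2)i|0011⟩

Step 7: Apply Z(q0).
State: (1/√2)i|0001⟩ + (1/√2)i|0011⟩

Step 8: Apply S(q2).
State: (1/√2)i|0001⟩ - 1/√2|0011⟩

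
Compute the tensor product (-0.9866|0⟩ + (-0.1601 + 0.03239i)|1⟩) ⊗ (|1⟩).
-0.9866|01⟩ + (-0.1601 + 0.03239i)|11⟩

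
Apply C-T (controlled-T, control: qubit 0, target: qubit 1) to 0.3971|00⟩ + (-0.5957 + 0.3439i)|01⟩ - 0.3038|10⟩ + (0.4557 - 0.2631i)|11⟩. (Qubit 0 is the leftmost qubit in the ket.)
0.3971|00⟩ + (-0.5957 + 0.3439i)|01⟩ - 0.3038|10⟩ + (0.5083 + 0.1362i)|11⟩

C-T leaves the control-|0⟩ kets |00⟩, |01⟩ unchanged and applies T to qubit 1 on the control-|1⟩ pair (|10⟩, |11⟩).
T = [[1, 0], [0, (1/√2 + (1/√2)i)]].
With a = amp(|10⟩) = -0.3038 and b = amp(|11⟩) = (0.4557 - 0.2631i):
new amp(|10⟩) = (1)·a = -0.3038
new amp(|11⟩) = (1/√2 + (1/√2)i)·b = (0.5083 + 0.1362i)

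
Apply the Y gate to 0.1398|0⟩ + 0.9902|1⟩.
-0.9902i|0⟩ + 0.1398i|1⟩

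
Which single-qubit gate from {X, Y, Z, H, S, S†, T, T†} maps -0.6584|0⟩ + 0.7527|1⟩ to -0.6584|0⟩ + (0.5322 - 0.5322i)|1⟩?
T†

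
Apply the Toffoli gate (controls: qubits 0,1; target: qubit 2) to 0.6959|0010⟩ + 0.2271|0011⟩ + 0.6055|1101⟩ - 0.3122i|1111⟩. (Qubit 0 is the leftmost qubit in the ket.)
0.6959|0010⟩ + 0.2271|0011⟩ - 0.3122i|1101⟩ + 0.6055|1111⟩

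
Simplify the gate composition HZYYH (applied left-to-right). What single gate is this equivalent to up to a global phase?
X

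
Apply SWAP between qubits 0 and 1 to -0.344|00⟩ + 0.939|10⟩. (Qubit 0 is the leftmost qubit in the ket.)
-0.344|00⟩ + 0.939|01⟩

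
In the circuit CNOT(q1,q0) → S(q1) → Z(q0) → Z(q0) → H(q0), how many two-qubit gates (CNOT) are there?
1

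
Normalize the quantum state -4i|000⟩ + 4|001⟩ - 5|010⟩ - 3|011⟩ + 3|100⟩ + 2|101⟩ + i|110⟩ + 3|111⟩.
-0.424i|000⟩ + 0.424|001⟩ - 0.53|010⟩ - 0.318|011⟩ + 0.318|100⟩ + 0.212|101⟩ + 0.106i|110⟩ + 0.318|111⟩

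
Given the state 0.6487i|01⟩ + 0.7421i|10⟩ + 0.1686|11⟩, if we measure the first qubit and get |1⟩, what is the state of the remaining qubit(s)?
0.9751i|0⟩ + 0.2215|1⟩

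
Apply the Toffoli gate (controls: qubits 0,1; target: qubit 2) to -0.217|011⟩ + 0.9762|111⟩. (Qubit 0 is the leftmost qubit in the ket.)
-0.217|011⟩ + 0.9762|110⟩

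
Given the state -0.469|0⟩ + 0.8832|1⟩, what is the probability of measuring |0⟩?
0.22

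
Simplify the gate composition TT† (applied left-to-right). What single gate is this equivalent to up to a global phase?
I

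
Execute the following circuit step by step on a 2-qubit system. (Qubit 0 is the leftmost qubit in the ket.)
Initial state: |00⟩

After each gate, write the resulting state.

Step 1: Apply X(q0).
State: |10⟩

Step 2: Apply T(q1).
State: |10⟩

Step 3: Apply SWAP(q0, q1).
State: |01⟩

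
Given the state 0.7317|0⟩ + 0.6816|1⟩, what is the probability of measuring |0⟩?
0.5354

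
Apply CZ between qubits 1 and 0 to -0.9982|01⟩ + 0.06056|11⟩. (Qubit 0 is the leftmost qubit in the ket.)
-0.9982|01⟩ - 0.06056|11⟩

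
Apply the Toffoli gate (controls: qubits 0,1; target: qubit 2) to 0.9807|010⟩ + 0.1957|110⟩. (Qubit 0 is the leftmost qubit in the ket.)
0.9807|010⟩ + 0.1957|111⟩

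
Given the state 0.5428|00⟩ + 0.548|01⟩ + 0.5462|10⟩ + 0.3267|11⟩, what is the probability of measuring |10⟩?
0.2983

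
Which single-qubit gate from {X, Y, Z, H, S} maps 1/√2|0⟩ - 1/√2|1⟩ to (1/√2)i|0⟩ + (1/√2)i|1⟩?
Y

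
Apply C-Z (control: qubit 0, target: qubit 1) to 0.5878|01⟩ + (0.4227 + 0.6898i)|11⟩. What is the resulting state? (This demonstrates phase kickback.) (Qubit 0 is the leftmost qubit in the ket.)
0.5878|01⟩ + (-0.4227 - 0.6898i)|11⟩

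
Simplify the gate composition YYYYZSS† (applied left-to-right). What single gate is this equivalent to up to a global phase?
Z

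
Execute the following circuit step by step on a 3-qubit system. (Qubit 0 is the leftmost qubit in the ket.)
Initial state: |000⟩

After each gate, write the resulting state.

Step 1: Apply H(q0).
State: 1/√2|000⟩ + 1/√2|100⟩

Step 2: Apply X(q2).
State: 1/√2|001⟩ + 1/√2|101⟩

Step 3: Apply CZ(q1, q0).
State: 1/√2|001⟩ + 1/√2|101⟩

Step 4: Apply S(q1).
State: 1/√2|001⟩ + 1/√2|101⟩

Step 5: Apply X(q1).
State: 1/√2|011⟩ + 1/√2|111⟩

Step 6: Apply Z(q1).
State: -1/√2|011⟩ - 1/√2|111⟩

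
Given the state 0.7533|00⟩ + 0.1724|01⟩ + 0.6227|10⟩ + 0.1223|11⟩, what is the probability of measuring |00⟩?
0.5675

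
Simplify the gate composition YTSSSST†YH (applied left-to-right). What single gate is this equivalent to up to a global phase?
H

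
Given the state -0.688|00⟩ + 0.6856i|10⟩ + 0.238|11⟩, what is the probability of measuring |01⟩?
0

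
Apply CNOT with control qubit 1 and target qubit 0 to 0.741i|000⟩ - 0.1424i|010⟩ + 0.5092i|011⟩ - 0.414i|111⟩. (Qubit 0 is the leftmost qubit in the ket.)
0.741i|000⟩ - 0.414i|011⟩ - 0.1424i|110⟩ + 0.5092i|111⟩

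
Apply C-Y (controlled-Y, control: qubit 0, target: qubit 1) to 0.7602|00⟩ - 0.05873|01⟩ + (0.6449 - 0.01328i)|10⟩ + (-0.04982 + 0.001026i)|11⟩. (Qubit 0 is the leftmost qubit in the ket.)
0.7602|00⟩ - 0.05873|01⟩ + (0.001026 + 0.04982i)|10⟩ + (0.01328 + 0.6449i)|11⟩

C-Y leaves the control-|0⟩ kets |00⟩, |01⟩ unchanged and applies Y to qubit 1 on the control-|1⟩ pair (|10⟩, |11⟩).
Y = [[0, -i], [i, 0]].
With a = amp(|10⟩) = (0.6449 - 0.01328i) and b = amp(|11⟩) = (-0.04982 + 0.001026i):
new amp(|10⟩) = (-i)·b = (0.001026 + 0.04982i)
new amp(|11⟩) = (i)·a = (0.01328 + 0.6449i)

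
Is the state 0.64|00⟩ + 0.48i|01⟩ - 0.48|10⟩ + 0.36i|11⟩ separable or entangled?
Entangled

Writing the state as a|00⟩ + b|01⟩ + c|10⟩ + d|11⟩, it is a product state iff ad − bc = 0.
Here (a, b, c, d) = (0.64, 0.48i, -0.48, 0.36i): ad − bc = (0.64)(0.36i) − (0.48i)(-0.48) = 0.4608i ≠ 0, so the state is entangled.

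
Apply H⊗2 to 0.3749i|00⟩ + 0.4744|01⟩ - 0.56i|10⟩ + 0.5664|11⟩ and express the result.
(0.5204 - 0.09255i)|00⟩ + (-0.5204 - 0.09255i)|01⟩ + (-0.046 + 0.4675i)|10⟩ + (0.046 + 0.4675i)|11⟩

H⊗2 gives amp(|y⟩) = (1/2) Σ_x (−1)^(x·y) amp(|x⟩), where x·y is the number of positions in which both x and y have a 1.
|00⟩: (0.3749i + 0.4744 - 0.56i + 0.5664)/2 = (0.5204 - 0.09255i)
|01⟩: (0.3749i - 0.4744 - 0.56i - 0.5664)/2 = (-0.5204 - 0.09255i)
|10⟩: (0.3749i + 0.4744 + 0.56i - 0.5664)/2 = (-0.046 + 0.4675i)
|11⟩: (0.3749i - 0.4744 + 0.56i + 0.5664)/2 = (0.046 + 0.4675i)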